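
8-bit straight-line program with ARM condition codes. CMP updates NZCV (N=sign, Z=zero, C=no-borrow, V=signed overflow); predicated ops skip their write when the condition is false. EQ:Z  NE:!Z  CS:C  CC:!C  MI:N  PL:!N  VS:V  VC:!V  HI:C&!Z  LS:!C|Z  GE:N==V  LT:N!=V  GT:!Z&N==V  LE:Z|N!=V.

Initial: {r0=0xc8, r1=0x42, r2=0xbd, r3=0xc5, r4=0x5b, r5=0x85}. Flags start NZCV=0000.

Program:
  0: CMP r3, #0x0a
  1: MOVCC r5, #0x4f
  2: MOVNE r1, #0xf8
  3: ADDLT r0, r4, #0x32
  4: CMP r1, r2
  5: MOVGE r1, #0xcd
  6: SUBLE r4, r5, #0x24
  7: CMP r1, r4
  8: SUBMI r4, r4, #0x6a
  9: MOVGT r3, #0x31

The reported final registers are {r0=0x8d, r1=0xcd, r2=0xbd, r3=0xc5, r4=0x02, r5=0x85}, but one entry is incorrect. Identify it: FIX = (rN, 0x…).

FIX = (r4, 0x5b)

0: ✓ CMP  NZCV=1010
1: · MOVCC
2: ✓ MOVNE  r1←0xf8
3: ✓ ADDLT  r0←0x8d
4: ✓ CMP  NZCV=0010
5: ✓ MOVGE  r1←0xcd
6: · SUBLE
7: ✓ CMP  NZCV=0011
8: · SUBMI
9: · MOVGT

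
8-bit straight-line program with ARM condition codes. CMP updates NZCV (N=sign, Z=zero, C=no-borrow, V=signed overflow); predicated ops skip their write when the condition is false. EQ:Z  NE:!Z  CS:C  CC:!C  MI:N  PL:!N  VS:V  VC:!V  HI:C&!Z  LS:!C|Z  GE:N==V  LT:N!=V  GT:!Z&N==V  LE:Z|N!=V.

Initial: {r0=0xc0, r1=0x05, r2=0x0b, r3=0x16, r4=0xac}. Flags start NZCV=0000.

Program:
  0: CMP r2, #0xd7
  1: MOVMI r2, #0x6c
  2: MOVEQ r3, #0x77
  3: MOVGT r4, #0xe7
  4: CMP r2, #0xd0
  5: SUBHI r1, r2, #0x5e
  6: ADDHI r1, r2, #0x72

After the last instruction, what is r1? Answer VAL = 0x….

VAL = 0x05

0: ✓ CMP  NZCV=0000
1: · MOVMI
2: · MOVEQ
3: ✓ MOVGT  r4←0xe7
4: ✓ CMP  NZCV=0000
5: · SUBHI
6: · ADDHI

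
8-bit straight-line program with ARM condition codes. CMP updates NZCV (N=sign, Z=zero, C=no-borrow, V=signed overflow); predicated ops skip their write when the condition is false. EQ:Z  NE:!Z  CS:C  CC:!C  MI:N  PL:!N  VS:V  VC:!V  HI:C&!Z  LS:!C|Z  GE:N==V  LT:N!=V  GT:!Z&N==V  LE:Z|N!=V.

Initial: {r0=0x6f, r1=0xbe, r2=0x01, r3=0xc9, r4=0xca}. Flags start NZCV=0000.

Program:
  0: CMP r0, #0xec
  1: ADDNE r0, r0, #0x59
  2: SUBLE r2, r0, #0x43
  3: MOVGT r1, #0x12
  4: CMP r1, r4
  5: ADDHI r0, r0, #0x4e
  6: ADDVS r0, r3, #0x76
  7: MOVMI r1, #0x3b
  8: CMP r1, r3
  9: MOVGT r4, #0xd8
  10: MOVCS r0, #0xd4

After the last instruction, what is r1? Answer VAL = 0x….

0: ✓ CMP  NZCV=1001
1: ✓ ADDNE  r0←0xc8
2: · SUBLE
3: ✓ MOVGT  r1←0x12
4: ✓ CMP  NZCV=0000
5: · ADDHI
6: · ADDVS
7: · MOVMI
8: ✓ CMP  NZCV=0000
9: ✓ MOVGT  r4←0xd8
10: · MOVCS

VAL = 0x12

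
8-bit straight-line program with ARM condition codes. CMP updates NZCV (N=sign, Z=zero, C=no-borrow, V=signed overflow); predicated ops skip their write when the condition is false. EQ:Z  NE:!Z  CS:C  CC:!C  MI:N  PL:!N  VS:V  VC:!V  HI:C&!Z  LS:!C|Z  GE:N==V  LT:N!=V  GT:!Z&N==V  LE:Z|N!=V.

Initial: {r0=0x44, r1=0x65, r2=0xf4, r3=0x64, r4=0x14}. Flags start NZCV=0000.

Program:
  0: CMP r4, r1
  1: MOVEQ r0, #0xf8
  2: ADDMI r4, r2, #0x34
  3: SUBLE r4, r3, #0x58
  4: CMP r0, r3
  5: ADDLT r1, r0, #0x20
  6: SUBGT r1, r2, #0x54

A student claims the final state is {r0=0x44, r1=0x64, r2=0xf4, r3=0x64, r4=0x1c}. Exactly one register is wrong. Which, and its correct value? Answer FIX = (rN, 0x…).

FIX = (r4, 0x0c)

[0] flags=1000 → (cmp)
[1] flags=1000 EQ?F → skip
[2] flags=1000 MI?T → r4=0x28
[3] flags=1000 LE?T → r4=0x0c
[4] flags=1000 → (cmp)
[5] flags=1000 LT?T → r1=0x64
[6] flags=1000 GT?F → skip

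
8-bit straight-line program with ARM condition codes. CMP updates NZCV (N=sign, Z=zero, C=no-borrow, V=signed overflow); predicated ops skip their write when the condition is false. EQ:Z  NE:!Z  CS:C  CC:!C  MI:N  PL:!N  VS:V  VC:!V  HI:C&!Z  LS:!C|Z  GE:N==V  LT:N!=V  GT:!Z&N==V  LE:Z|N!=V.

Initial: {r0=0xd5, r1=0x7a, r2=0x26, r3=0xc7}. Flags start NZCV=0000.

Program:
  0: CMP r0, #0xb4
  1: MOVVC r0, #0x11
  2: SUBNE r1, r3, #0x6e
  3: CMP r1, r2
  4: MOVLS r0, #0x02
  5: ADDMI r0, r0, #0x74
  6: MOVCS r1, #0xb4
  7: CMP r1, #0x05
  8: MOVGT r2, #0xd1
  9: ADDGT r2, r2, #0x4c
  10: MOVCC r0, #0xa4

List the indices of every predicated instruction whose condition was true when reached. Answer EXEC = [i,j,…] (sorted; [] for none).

EXEC = [1,2,6]

[0] flags=0010 → (cmp)
[1] flags=0010 VC?T → r0=0x11
[2] flags=0010 NE?T → r1=0x59
[3] flags=0010 → (cmp)
[4] flags=0010 LS?F → skip
[5] flags=0010 MI?F → skip
[6] flags=0010 CS?T → r1=0xb4
[7] flags=1010 → (cmp)
[8] flags=1010 GT?F → skip
[9] flags=1010 GT?F → skip
[10] flags=1010 CC?F → skip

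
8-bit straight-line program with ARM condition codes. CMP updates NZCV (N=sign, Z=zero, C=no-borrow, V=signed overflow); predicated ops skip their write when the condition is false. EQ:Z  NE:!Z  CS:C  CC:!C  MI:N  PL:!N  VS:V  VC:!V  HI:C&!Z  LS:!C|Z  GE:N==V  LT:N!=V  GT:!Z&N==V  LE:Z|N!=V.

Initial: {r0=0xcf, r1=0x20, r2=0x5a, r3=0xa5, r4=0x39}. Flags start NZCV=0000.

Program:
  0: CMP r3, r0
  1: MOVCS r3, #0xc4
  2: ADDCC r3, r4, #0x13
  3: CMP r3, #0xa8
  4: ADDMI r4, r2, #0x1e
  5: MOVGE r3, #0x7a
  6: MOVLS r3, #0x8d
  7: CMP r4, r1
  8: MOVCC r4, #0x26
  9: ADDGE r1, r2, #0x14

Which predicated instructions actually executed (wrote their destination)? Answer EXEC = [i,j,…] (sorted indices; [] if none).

EXEC = [2,4,5,6,9]

[0] flags=1000 → (cmp)
[1] flags=1000 CS?F → skip
[2] flags=1000 CC?T → r3=0x4c
[3] flags=1001 → (cmp)
[4] flags=1001 MI?T → r4=0x78
[5] flags=1001 GE?T → r3=0x7a
[6] flags=1001 LS?T → r3=0x8d
[7] flags=0010 → (cmp)
[8] flags=0010 CC?F → skip
[9] flags=0010 GE?T → r1=0x6e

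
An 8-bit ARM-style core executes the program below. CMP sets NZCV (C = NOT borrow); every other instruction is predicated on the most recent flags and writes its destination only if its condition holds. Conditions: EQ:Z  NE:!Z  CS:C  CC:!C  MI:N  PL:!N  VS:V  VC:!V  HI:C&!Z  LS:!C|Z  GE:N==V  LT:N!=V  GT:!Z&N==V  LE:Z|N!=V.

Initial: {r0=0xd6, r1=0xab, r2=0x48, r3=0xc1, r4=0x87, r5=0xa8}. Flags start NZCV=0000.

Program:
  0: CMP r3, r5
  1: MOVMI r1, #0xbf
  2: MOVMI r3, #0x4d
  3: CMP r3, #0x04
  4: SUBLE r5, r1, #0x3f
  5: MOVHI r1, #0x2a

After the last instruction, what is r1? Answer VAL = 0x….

[0] flags=0010 → (cmp)
[1] flags=0010 MI?F → skip
[2] flags=0010 MI?F → skip
[3] flags=1010 → (cmp)
[4] flags=1010 LE?T → r5=0x6c
[5] flags=1010 HI?T → r1=0x2a

VAL = 0x2a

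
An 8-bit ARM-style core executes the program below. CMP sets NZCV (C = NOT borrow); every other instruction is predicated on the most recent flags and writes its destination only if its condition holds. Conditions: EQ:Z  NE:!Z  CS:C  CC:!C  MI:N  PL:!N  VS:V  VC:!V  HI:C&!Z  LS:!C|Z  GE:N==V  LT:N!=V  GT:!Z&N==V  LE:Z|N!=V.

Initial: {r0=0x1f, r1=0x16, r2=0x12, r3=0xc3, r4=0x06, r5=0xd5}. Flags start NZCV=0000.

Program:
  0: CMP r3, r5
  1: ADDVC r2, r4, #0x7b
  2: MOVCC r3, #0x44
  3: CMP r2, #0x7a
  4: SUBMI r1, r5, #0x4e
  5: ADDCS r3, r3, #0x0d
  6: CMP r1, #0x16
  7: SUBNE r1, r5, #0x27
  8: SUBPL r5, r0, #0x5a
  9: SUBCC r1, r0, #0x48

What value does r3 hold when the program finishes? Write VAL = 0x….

VAL = 0x51

0: ✓ CMP  NZCV=1000
1: ✓ ADDVC  r2←0x81
2: ✓ MOVCC  r3←0x44
3: ✓ CMP  NZCV=0011
4: · SUBMI
5: ✓ ADDCS  r3←0x51
6: ✓ CMP  NZCV=0110
7: · SUBNE
8: ✓ SUBPL  r5←0xc5
9: · SUBCC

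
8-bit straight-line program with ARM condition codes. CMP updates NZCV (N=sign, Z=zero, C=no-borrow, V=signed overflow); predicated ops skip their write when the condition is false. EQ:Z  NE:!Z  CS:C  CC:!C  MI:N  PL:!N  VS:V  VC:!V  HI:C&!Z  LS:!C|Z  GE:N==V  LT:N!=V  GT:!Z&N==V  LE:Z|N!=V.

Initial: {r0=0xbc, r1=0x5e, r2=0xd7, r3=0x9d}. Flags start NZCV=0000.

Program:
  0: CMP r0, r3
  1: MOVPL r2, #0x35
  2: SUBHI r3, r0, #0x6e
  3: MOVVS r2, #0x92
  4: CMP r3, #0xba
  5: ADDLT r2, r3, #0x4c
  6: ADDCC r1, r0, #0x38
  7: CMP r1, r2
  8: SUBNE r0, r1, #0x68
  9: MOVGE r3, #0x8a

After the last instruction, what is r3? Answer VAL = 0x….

VAL = 0x4e

[0] flags=0010 → (cmp)
[1] flags=0010 PL?T → r2=0x35
[2] flags=0010 HI?T → r3=0x4e
[3] flags=0010 VS?F → skip
[4] flags=1001 → (cmp)
[5] flags=1001 LT?F → skip
[6] flags=1001 CC?T → r1=0xf4
[7] flags=1010 → (cmp)
[8] flags=1010 NE?T → r0=0x8c
[9] flags=1010 GE?F → skip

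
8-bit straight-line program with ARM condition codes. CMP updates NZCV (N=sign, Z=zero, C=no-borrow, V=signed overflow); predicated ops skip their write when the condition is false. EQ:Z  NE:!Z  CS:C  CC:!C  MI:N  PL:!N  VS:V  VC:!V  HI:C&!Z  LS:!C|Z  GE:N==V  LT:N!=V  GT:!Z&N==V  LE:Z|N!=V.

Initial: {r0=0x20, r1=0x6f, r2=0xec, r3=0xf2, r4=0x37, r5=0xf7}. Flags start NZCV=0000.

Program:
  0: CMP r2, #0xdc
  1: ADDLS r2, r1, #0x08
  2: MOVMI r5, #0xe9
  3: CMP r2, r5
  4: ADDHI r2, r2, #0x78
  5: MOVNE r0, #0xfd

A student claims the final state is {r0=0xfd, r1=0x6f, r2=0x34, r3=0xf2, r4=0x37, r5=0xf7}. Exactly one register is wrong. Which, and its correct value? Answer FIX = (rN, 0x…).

FIX = (r2, 0xec)

[0] flags=0010 → (cmp)
[1] flags=0010 LS?F → skip
[2] flags=0010 MI?F → skip
[3] flags=1000 → (cmp)
[4] flags=1000 HI?F → skip
[5] flags=1000 NE?T → r0=0xfd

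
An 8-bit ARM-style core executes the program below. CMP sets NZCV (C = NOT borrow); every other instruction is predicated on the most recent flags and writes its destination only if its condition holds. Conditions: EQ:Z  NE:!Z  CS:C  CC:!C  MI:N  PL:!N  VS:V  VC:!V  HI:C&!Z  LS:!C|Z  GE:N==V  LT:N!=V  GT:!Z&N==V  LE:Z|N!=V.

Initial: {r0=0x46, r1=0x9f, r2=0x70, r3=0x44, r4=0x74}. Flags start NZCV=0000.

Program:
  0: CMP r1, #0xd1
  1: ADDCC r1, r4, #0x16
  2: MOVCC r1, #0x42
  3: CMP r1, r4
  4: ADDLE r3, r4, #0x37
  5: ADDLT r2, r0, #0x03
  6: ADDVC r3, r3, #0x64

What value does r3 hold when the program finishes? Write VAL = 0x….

VAL = 0x0f

[0] flags=1000 → (cmp)
[1] flags=1000 CC?T → r1=0x8a
[2] flags=1000 CC?T → r1=0x42
[3] flags=1000 → (cmp)
[4] flags=1000 LE?T → r3=0xab
[5] flags=1000 LT?T → r2=0x49
[6] flags=1000 VC?T → r3=0x0f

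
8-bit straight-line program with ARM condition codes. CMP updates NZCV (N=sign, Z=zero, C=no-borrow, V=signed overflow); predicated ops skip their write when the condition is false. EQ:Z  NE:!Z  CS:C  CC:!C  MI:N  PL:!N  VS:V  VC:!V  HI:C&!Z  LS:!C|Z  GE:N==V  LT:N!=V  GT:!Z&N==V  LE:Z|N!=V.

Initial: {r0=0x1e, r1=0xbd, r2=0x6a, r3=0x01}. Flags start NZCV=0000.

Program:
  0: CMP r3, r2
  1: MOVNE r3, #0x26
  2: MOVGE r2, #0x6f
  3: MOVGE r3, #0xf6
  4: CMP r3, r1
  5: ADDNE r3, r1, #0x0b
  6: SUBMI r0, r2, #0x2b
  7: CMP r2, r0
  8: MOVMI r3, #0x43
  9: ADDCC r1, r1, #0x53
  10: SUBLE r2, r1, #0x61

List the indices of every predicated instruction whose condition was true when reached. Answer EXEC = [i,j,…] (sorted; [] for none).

EXEC = [1,5]

[0] flags=1000 → (cmp)
[1] flags=1000 NE?T → r3=0x26
[2] flags=1000 GE?F → skip
[3] flags=1000 GE?F → skip
[4] flags=0000 → (cmp)
[5] flags=0000 NE?T → r3=0xc8
[6] flags=0000 MI?F → skip
[7] flags=0010 → (cmp)
[8] flags=0010 MI?F → skip
[9] flags=0010 CC?F → skip
[10] flags=0010 LE?F → skip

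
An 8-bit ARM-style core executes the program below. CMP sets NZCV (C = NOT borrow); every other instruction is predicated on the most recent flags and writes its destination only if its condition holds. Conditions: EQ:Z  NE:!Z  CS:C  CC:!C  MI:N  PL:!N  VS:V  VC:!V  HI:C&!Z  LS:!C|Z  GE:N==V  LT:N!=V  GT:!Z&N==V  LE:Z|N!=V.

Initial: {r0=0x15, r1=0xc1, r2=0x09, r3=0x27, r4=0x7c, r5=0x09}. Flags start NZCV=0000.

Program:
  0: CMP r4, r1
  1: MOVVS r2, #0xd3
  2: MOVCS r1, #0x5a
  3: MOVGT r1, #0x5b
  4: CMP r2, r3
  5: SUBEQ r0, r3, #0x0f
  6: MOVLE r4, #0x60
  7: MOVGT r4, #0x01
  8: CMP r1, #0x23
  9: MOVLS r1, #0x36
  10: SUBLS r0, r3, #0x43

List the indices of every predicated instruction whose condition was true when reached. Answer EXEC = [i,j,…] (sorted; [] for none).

[0] flags=1001 → (cmp)
[1] flags=1001 VS?T → r2=0xd3
[2] flags=1001 CS?F → skip
[3] flags=1001 GT?T → r1=0x5b
[4] flags=1010 → (cmp)
[5] flags=1010 EQ?F → skip
[6] flags=1010 LE?T → r4=0x60
[7] flags=1010 GT?F → skip
[8] flags=0010 → (cmp)
[9] flags=0010 LS?F → skip
[10] flags=0010 LS?F → skip

EXEC = [1,3,6]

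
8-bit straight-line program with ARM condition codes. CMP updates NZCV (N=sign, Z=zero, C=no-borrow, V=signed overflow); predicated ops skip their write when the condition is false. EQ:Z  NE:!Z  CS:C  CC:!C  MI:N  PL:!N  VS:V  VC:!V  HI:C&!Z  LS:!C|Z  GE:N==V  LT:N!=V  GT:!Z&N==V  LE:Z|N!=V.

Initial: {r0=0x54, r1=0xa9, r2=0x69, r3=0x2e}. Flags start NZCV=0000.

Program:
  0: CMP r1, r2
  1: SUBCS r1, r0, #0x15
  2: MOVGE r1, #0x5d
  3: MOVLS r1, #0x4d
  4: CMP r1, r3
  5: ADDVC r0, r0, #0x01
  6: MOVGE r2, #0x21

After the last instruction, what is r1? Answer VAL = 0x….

VAL = 0x3f

[0] flags=0011 → (cmp)
[1] flags=0011 CS?T → r1=0x3f
[2] flags=0011 GE?F → skip
[3] flags=0011 LS?F → skip
[4] flags=0010 → (cmp)
[5] flags=0010 VC?T → r0=0x55
[6] flags=0010 GE?T → r2=0x21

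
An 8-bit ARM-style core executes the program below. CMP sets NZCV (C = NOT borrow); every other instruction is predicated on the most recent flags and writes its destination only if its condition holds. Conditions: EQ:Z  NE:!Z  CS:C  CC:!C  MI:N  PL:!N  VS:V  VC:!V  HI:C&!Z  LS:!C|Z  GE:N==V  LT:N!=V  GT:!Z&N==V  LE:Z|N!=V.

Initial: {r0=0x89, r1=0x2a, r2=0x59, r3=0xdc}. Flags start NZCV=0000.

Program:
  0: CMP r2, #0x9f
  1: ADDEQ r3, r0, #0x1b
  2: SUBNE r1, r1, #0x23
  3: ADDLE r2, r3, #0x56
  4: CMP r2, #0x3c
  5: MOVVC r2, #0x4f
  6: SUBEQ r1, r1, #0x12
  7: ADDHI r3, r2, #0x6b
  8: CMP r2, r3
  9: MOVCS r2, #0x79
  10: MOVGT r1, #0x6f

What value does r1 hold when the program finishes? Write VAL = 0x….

VAL = 0x6f

0: ✓ CMP  NZCV=1001
1: · ADDEQ
2: ✓ SUBNE  r1←0x07
3: · ADDLE
4: ✓ CMP  NZCV=0010
5: ✓ MOVVC  r2←0x4f
6: · SUBEQ
7: ✓ ADDHI  r3←0xba
8: ✓ CMP  NZCV=1001
9: · MOVCS
10: ✓ MOVGT  r1←0x6f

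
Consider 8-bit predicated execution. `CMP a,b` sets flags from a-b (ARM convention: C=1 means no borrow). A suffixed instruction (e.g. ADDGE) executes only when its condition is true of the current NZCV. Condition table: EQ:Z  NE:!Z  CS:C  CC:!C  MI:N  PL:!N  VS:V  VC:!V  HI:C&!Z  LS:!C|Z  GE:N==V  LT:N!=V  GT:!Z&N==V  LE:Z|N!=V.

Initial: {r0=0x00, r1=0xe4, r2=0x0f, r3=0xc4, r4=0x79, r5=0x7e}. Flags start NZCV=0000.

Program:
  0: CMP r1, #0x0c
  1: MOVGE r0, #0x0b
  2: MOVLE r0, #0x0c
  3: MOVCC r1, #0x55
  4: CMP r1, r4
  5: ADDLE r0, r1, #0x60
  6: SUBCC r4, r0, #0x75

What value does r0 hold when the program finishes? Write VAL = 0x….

VAL = 0x44

0: ✓ CMP  NZCV=1010
1: · MOVGE
2: ✓ MOVLE  r0←0x0c
3: · MOVCC
4: ✓ CMP  NZCV=0011
5: ✓ ADDLE  r0←0x44
6: · SUBCC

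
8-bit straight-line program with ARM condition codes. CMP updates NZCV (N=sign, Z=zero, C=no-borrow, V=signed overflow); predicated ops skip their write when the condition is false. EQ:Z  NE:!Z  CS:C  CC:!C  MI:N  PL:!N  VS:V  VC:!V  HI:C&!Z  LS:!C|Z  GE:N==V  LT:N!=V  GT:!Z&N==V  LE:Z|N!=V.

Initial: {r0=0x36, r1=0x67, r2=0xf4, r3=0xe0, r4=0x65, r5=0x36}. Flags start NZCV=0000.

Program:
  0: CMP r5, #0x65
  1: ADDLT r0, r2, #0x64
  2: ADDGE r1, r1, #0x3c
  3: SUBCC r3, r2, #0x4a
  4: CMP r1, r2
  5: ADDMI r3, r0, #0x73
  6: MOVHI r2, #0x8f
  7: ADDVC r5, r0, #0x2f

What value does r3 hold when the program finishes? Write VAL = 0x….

0: ✓ CMP  NZCV=1000
1: ✓ ADDLT  r0←0x58
2: · ADDGE
3: ✓ SUBCC  r3←0xaa
4: ✓ CMP  NZCV=0000
5: · ADDMI
6: · MOVHI
7: ✓ ADDVC  r5←0x87

VAL = 0xaa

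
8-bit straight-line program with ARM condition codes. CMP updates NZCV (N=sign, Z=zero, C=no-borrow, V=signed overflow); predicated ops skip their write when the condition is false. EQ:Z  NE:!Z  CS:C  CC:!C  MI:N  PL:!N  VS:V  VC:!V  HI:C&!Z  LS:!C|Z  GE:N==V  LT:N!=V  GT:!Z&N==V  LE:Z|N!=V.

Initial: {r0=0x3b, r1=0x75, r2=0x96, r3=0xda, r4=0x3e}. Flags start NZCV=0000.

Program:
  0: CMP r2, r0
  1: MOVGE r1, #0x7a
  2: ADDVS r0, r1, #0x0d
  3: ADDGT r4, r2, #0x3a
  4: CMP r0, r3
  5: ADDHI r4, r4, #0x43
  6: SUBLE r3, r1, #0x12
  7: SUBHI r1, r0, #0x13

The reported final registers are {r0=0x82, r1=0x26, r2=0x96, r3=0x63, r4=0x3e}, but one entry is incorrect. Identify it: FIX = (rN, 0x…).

[0] flags=0011 → (cmp)
[1] flags=0011 GE?F → skip
[2] flags=0011 VS?T → r0=0x82
[3] flags=0011 GT?F → skip
[4] flags=1000 → (cmp)
[5] flags=1000 HI?F → skip
[6] flags=1000 LE?T → r3=0x63
[7] flags=1000 HI?F → skip

FIX = (r1, 0x75)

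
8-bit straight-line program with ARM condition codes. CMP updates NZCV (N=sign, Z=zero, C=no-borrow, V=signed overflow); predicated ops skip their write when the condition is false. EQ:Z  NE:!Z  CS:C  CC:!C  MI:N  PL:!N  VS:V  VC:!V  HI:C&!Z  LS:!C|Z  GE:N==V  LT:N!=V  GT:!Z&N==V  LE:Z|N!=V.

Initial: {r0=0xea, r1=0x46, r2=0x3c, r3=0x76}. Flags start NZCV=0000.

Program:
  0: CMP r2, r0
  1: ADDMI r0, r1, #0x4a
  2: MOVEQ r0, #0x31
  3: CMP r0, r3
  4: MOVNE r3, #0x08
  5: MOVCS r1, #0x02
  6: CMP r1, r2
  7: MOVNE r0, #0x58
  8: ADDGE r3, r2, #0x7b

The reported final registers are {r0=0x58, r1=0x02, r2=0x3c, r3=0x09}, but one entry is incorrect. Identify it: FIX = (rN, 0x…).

[0] flags=0000 → (cmp)
[1] flags=0000 MI?F → skip
[2] flags=0000 EQ?F → skip
[3] flags=0011 → (cmp)
[4] flags=0011 NE?T → r3=0x08
[5] flags=0011 CS?T → r1=0x02
[6] flags=1000 → (cmp)
[7] flags=1000 NE?T → r0=0x58
[8] flags=1000 GE?F → skip

FIX = (r3, 0x08)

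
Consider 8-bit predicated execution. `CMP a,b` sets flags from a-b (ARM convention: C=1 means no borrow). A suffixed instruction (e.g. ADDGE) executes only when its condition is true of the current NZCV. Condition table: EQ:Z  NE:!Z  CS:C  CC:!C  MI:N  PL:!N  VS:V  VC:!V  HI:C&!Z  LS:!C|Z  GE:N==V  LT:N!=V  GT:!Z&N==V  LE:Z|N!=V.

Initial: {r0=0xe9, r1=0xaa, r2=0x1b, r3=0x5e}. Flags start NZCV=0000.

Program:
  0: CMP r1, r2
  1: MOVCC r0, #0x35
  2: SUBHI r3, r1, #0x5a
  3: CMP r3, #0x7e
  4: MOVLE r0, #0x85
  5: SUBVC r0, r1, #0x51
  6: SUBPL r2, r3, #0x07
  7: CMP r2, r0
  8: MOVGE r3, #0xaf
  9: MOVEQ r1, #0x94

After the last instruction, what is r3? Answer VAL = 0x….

VAL = 0x50

0: ✓ CMP  NZCV=1010
1: · MOVCC
2: ✓ SUBHI  r3←0x50
3: ✓ CMP  NZCV=1000
4: ✓ MOVLE  r0←0x85
5: ✓ SUBVC  r0←0x59
6: · SUBPL
7: ✓ CMP  NZCV=1000
8: · MOVGE
9: · MOVEQ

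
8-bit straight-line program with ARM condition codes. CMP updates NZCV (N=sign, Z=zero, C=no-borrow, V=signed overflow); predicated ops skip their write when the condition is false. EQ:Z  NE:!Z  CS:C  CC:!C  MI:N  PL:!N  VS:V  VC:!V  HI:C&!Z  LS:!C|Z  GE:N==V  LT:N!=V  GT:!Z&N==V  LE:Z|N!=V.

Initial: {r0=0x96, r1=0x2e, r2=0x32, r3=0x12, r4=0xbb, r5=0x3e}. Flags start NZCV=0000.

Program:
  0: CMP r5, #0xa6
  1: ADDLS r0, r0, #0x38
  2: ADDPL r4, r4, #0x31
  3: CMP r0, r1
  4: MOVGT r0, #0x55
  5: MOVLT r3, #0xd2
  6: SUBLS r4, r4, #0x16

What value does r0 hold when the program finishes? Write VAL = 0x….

0: ✓ CMP  NZCV=1001
1: ✓ ADDLS  r0←0xce
2: · ADDPL
3: ✓ CMP  NZCV=1010
4: · MOVGT
5: ✓ MOVLT  r3←0xd2
6: · SUBLS

VAL = 0xce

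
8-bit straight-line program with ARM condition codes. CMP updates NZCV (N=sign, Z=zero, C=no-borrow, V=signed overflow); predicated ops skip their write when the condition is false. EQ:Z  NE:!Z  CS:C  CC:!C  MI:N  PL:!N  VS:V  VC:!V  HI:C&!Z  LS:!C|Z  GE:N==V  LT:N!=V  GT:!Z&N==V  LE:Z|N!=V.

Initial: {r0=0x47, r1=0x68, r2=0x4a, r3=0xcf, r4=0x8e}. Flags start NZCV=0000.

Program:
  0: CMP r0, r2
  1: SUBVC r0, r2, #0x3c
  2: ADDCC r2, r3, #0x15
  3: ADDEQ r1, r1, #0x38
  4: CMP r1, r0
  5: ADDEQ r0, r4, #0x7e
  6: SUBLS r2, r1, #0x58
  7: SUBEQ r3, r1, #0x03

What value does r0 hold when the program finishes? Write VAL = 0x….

[0] flags=1000 → (cmp)
[1] flags=1000 VC?T → r0=0x0e
[2] flags=1000 CC?T → r2=0xe4
[3] flags=1000 EQ?F → skip
[4] flags=0010 → (cmp)
[5] flags=0010 EQ?F → skip
[6] flags=0010 LS?F → skip
[7] flags=0010 EQ?F → skip

VAL = 0x0e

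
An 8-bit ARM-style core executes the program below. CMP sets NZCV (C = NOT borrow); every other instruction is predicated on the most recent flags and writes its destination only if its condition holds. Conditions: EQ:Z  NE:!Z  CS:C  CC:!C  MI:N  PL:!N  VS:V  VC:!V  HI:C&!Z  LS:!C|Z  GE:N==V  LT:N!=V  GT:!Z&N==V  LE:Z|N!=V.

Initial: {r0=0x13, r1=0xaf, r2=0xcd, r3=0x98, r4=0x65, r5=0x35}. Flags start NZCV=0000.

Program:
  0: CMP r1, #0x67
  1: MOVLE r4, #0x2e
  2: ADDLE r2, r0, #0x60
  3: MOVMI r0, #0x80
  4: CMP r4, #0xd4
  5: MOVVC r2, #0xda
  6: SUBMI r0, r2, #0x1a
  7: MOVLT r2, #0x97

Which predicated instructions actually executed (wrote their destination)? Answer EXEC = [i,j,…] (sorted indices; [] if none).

EXEC = [1,2,5]

0: ✓ CMP  NZCV=0011
1: ✓ MOVLE  r4←0x2e
2: ✓ ADDLE  r2←0x73
3: · MOVMI
4: ✓ CMP  NZCV=0000
5: ✓ MOVVC  r2←0xda
6: · SUBMI
7: · MOVLT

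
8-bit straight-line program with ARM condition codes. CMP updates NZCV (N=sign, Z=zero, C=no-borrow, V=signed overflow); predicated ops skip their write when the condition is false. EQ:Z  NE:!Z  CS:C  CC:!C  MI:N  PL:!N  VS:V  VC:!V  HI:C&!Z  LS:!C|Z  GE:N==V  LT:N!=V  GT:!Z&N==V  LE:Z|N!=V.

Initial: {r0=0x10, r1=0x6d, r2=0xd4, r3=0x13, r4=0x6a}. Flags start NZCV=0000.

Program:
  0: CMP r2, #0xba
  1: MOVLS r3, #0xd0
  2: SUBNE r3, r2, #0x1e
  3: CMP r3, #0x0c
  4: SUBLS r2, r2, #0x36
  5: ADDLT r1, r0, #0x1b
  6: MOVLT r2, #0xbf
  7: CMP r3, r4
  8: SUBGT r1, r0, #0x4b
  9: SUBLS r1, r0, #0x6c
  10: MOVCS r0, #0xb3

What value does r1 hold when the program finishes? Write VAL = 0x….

VAL = 0x2b

[0] flags=0010 → (cmp)
[1] flags=0010 LS?F → skip
[2] flags=0010 NE?T → r3=0xb6
[3] flags=1010 → (cmp)
[4] flags=1010 LS?F → skip
[5] flags=1010 LT?T → r1=0x2b
[6] flags=1010 LT?T → r2=0xbf
[7] flags=0011 → (cmp)
[8] flags=0011 GT?F → skip
[9] flags=0011 LS?F → skip
[10] flags=0011 CS?T → r0=0xb3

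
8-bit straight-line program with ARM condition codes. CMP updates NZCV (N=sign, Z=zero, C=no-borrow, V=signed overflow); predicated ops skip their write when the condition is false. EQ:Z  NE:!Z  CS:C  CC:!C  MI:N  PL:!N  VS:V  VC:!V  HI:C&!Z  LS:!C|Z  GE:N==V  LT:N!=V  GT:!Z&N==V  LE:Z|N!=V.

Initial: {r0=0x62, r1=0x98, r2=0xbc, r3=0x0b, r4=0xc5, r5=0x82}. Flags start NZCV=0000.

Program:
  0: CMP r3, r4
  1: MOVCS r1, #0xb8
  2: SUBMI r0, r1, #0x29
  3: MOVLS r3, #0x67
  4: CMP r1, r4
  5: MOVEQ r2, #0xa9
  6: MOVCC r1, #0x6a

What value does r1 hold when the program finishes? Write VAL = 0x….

[0] flags=0000 → (cmp)
[1] flags=0000 CS?F → skip
[2] flags=0000 MI?F → skip
[3] flags=0000 LS?T → r3=0x67
[4] flags=1000 → (cmp)
[5] flags=1000 EQ?F → skip
[6] flags=1000 CC?T → r1=0x6a

VAL = 0x6a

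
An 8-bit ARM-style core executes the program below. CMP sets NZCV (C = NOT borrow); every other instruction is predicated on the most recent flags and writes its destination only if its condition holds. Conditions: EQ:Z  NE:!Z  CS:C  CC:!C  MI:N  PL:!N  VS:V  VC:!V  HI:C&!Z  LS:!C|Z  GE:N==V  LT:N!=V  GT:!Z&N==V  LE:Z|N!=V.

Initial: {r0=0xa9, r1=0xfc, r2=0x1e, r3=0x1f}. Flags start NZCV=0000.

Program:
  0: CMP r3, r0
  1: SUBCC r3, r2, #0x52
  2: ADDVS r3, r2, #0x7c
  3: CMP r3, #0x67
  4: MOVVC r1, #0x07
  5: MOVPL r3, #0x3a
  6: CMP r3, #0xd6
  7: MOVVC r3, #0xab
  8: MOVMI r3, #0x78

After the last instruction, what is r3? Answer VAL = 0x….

VAL = 0xab

0: ✓ CMP  NZCV=0000
1: ✓ SUBCC  r3←0xcc
2: · ADDVS
3: ✓ CMP  NZCV=0011
4: · MOVVC
5: ✓ MOVPL  r3←0x3a
6: ✓ CMP  NZCV=0000
7: ✓ MOVVC  r3←0xab
8: · MOVMI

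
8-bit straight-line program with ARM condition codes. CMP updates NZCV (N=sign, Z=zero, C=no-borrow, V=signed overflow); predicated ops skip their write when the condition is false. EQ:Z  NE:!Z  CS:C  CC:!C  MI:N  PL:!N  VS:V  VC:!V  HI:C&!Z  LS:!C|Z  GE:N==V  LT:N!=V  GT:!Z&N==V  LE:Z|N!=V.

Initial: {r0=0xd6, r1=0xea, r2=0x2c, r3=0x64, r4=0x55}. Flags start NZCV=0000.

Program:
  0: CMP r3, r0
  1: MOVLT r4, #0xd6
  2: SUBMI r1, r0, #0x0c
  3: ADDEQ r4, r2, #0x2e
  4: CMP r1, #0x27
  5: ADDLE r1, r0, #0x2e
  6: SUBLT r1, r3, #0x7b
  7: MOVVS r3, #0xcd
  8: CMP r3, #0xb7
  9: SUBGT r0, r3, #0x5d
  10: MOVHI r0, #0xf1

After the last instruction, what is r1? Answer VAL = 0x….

VAL = 0xe9

0: ✓ CMP  NZCV=1001
1: · MOVLT
2: ✓ SUBMI  r1←0xca
3: · ADDEQ
4: ✓ CMP  NZCV=1010
5: ✓ ADDLE  r1←0x04
6: ✓ SUBLT  r1←0xe9
7: · MOVVS
8: ✓ CMP  NZCV=1001
9: ✓ SUBGT  r0←0x07
10: · MOVHI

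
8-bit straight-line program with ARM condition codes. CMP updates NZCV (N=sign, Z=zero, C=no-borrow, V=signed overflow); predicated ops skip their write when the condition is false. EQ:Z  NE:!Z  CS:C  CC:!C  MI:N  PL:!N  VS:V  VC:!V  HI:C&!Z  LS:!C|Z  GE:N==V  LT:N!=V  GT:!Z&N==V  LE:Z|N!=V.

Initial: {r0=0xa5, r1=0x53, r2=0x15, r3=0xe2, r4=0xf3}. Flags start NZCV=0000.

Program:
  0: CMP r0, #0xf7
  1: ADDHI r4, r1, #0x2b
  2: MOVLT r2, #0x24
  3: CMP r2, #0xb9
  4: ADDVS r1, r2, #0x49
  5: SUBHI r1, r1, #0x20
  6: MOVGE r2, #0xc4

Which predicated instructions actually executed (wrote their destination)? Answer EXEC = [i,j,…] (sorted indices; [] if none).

0: ✓ CMP  NZCV=1000
1: · ADDHI
2: ✓ MOVLT  r2←0x24
3: ✓ CMP  NZCV=0000
4: · ADDVS
5: · SUBHI
6: ✓ MOVGE  r2←0xc4

EXEC = [2,6]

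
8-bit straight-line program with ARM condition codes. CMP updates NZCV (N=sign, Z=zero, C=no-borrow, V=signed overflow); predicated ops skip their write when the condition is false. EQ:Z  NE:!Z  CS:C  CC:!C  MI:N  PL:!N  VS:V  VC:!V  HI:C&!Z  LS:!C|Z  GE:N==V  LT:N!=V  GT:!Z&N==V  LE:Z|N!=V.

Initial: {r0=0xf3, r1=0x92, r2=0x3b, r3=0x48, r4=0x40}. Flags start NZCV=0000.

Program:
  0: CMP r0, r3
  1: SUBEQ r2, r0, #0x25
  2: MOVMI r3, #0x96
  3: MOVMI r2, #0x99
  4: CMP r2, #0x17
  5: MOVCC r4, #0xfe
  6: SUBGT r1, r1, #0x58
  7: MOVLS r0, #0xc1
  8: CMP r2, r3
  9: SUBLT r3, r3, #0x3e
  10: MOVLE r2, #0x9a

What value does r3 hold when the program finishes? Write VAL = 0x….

[0] flags=1010 → (cmp)
[1] flags=1010 EQ?F → skip
[2] flags=1010 MI?T → r3=0x96
[3] flags=1010 MI?T → r2=0x99
[4] flags=1010 → (cmp)
[5] flags=1010 CC?F → skip
[6] flags=1010 GT?F → skip
[7] flags=1010 LS?F → skip
[8] flags=0010 → (cmp)
[9] flags=0010 LT?F → skip
[10] flags=0010 LE?F → skip

VAL = 0x96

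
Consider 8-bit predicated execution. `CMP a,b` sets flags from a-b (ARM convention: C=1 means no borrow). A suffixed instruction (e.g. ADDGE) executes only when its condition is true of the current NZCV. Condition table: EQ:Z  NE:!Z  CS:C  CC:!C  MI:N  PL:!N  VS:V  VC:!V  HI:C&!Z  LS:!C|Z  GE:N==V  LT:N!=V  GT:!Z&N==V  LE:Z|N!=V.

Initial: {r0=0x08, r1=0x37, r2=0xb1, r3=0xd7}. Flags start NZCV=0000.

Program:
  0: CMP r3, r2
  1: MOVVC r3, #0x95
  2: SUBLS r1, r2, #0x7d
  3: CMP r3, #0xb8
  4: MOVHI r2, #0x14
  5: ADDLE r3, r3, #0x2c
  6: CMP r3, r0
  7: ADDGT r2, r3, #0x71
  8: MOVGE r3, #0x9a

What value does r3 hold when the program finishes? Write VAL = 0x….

VAL = 0xc1

0: ✓ CMP  NZCV=0010
1: ✓ MOVVC  r3←0x95
2: · SUBLS
3: ✓ CMP  NZCV=1000
4: · MOVHI
5: ✓ ADDLE  r3←0xc1
6: ✓ CMP  NZCV=1010
7: · ADDGT
8: · MOVGE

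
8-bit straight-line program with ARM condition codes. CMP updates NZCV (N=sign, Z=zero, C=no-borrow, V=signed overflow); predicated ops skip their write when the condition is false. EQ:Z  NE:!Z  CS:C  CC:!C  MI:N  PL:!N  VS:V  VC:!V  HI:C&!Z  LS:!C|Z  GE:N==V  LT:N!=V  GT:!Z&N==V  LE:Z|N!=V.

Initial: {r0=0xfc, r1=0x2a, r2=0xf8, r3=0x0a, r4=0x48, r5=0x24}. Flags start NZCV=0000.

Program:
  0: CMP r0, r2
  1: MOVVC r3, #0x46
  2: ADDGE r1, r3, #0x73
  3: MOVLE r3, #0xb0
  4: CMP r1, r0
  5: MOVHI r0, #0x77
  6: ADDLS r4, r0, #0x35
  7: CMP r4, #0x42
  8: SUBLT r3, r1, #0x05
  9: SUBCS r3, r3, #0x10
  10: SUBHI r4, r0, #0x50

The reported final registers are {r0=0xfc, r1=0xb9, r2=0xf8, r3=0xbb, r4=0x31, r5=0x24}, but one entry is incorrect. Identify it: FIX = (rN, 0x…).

FIX = (r3, 0xb4)

0: ✓ CMP  NZCV=0010
1: ✓ MOVVC  r3←0x46
2: ✓ ADDGE  r1←0xb9
3: · MOVLE
4: ✓ CMP  NZCV=1000
5: · MOVHI
6: ✓ ADDLS  r4←0x31
7: ✓ CMP  NZCV=1000
8: ✓ SUBLT  r3←0xb4
9: · SUBCS
10: · SUBHI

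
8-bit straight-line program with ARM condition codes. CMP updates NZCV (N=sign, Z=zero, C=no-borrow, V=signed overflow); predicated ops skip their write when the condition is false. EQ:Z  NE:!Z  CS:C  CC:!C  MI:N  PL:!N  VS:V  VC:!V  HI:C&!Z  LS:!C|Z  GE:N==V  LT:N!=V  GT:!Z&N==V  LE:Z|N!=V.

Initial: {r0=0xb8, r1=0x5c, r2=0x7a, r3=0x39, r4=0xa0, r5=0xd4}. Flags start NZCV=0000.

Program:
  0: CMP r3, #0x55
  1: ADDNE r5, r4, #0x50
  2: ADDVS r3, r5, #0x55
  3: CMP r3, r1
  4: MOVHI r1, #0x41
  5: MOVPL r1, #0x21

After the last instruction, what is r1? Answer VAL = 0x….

VAL = 0x5c

[0] flags=1000 → (cmp)
[1] flags=1000 NE?T → r5=0xf0
[2] flags=1000 VS?F → skip
[3] flags=1000 → (cmp)
[4] flags=1000 HI?F → skip
[5] flags=1000 PL?F → skip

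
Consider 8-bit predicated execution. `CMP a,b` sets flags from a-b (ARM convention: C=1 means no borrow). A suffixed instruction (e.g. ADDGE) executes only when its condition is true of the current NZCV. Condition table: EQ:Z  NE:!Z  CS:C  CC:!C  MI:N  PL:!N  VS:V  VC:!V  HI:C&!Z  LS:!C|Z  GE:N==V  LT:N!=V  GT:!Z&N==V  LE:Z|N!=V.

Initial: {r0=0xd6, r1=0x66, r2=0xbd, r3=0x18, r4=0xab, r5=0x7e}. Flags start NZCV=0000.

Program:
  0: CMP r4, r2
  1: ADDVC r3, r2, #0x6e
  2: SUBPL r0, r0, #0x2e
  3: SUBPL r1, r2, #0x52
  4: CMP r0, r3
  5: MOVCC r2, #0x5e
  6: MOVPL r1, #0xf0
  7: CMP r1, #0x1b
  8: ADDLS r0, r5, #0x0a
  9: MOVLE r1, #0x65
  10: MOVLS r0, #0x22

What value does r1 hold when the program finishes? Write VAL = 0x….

[0] flags=1000 → (cmp)
[1] flags=1000 VC?T → r3=0x2b
[2] flags=1000 PL?F → skip
[3] flags=1000 PL?F → skip
[4] flags=1010 → (cmp)
[5] flags=1010 CC?F → skip
[6] flags=1010 PL?F → skip
[7] flags=0010 → (cmp)
[8] flags=0010 LS?F → skip
[9] flags=0010 LE?F → skip
[10] flags=0010 LS?F → skip

VAL = 0x66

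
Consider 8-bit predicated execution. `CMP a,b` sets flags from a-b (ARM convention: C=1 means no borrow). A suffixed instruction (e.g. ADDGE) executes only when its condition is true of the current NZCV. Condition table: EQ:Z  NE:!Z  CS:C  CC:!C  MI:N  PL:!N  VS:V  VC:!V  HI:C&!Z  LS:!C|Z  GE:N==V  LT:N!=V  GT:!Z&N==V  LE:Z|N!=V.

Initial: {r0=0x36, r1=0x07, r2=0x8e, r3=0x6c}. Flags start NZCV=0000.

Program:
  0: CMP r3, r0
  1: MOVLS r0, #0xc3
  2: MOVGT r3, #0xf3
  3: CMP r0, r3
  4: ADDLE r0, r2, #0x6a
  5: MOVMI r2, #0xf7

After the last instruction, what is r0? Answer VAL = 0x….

0: ✓ CMP  NZCV=0010
1: · MOVLS
2: ✓ MOVGT  r3←0xf3
3: ✓ CMP  NZCV=0000
4: · ADDLE
5: · MOVMI

VAL = 0x36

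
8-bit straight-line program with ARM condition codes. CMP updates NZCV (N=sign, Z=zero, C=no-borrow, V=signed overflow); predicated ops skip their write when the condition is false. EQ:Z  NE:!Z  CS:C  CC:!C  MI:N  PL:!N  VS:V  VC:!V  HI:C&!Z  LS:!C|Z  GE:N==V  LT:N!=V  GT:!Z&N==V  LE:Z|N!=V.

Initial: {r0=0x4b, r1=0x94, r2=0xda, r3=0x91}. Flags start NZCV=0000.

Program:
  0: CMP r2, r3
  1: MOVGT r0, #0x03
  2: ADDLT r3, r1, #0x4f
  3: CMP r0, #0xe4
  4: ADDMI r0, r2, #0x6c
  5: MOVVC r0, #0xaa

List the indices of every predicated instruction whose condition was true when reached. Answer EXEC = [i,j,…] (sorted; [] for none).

EXEC = [1,5]

0: ✓ CMP  NZCV=0010
1: ✓ MOVGT  r0←0x03
2: · ADDLT
3: ✓ CMP  NZCV=0000
4: · ADDMI
5: ✓ MOVVC  r0←0xaa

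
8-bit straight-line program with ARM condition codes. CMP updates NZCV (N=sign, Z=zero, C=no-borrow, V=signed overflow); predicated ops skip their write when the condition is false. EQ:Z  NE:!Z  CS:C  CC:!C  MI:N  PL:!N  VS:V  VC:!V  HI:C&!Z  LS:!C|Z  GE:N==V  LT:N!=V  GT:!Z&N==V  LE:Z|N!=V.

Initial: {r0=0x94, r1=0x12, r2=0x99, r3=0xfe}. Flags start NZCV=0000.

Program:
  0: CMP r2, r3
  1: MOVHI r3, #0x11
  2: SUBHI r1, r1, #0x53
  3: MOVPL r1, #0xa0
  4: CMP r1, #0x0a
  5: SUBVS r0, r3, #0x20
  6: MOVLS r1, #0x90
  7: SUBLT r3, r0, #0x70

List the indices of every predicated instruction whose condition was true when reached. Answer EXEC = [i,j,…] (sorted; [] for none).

EXEC = []

[0] flags=1000 → (cmp)
[1] flags=1000 HI?F → skip
[2] flags=1000 HI?F → skip
[3] flags=1000 PL?F → skip
[4] flags=0010 → (cmp)
[5] flags=0010 VS?F → skip
[6] flags=0010 LS?F → skip
[7] flags=0010 LT?F → skip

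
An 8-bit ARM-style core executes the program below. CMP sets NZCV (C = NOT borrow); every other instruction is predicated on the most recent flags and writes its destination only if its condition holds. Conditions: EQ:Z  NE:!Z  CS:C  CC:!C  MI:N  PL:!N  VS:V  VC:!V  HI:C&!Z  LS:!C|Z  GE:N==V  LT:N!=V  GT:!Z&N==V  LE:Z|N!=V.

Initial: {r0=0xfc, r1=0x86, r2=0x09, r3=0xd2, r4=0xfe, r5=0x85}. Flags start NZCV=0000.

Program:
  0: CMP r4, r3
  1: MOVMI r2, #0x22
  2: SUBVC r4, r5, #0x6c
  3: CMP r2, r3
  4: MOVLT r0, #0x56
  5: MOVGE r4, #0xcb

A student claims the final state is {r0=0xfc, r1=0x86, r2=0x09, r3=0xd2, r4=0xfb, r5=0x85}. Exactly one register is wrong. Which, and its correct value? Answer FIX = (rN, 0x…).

0: ✓ CMP  NZCV=0010
1: · MOVMI
2: ✓ SUBVC  r4←0x19
3: ✓ CMP  NZCV=0000
4: · MOVLT
5: ✓ MOVGE  r4←0xcb

FIX = (r4, 0xcb)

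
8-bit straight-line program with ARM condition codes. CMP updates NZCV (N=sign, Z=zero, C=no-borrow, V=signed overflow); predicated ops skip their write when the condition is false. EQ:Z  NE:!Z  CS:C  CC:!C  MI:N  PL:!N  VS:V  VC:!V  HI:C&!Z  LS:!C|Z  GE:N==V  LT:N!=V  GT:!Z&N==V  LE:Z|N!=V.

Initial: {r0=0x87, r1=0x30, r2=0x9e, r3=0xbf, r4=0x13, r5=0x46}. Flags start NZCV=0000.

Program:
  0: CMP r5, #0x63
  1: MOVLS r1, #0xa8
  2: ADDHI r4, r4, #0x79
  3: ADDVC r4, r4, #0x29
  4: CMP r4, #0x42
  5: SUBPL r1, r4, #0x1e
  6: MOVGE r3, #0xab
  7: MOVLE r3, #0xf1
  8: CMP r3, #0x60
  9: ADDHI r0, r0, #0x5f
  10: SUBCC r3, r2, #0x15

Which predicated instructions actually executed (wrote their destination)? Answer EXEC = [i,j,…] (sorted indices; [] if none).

0: ✓ CMP  NZCV=1000
1: ✓ MOVLS  r1←0xa8
2: · ADDHI
3: ✓ ADDVC  r4←0x3c
4: ✓ CMP  NZCV=1000
5: · SUBPL
6: · MOVGE
7: ✓ MOVLE  r3←0xf1
8: ✓ CMP  NZCV=1010
9: ✓ ADDHI  r0←0xe6
10: · SUBCC

EXEC = [1,3,7,9]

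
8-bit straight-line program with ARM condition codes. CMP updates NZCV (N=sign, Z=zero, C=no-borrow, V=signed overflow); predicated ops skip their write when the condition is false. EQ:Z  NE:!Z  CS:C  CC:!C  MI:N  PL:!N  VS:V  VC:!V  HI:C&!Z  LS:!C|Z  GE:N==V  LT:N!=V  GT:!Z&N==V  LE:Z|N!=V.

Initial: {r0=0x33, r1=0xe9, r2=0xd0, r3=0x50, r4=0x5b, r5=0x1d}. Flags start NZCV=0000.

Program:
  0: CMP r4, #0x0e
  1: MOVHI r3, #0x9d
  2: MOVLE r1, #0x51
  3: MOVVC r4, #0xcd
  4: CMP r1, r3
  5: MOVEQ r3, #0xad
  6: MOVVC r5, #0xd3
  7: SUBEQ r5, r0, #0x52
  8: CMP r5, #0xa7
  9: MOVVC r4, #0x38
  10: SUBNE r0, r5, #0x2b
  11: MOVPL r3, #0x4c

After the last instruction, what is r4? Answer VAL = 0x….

VAL = 0x38

[0] flags=0010 → (cmp)
[1] flags=0010 HI?T → r3=0x9d
[2] flags=0010 LE?F → skip
[3] flags=0010 VC?T → r4=0xcd
[4] flags=0010 → (cmp)
[5] flags=0010 EQ?F → skip
[6] flags=0010 VC?T → r5=0xd3
[7] flags=0010 EQ?F → skip
[8] flags=0010 → (cmp)
[9] flags=0010 VC?T → r4=0x38
[10] flags=0010 NE?T → r0=0xa8
[11] flags=0010 PL?T → r3=0x4c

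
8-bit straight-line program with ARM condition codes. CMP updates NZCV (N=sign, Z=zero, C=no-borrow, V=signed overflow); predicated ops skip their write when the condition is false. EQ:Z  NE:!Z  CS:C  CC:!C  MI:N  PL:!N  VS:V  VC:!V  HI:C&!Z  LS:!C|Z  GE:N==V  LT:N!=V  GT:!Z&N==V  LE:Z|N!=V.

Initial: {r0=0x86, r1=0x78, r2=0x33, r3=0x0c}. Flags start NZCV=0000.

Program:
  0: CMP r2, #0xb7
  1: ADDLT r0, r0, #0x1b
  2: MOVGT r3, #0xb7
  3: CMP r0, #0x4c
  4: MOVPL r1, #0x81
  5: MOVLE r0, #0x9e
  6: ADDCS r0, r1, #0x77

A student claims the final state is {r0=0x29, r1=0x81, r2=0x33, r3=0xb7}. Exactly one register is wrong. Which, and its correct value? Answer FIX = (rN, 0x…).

0: ✓ CMP  NZCV=0000
1: · ADDLT
2: ✓ MOVGT  r3←0xb7
3: ✓ CMP  NZCV=0011
4: ✓ MOVPL  r1←0x81
5: ✓ MOVLE  r0←0x9e
6: ✓ ADDCS  r0←0xf8

FIX = (r0, 0xf8)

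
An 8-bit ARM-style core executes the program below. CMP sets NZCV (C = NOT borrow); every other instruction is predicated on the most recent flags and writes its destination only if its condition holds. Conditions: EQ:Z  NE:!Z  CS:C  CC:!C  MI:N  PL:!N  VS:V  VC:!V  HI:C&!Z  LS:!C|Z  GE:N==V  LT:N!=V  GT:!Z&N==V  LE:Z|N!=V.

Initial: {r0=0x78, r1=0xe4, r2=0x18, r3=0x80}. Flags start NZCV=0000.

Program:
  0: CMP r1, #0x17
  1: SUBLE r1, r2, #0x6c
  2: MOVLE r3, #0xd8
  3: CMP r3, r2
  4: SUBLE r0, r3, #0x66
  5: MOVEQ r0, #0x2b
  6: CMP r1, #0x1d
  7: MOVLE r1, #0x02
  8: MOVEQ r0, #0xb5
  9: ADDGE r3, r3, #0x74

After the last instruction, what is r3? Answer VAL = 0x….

VAL = 0xd8

[0] flags=1010 → (cmp)
[1] flags=1010 LE?T → r1=0xac
[2] flags=1010 LE?T → r3=0xd8
[3] flags=1010 → (cmp)
[4] flags=1010 LE?T → r0=0x72
[5] flags=1010 EQ?F → skip
[6] flags=1010 → (cmp)
[7] flags=1010 LE?T → r1=0x02
[8] flags=1010 EQ?F → skip
[9] flags=1010 GE?F → skip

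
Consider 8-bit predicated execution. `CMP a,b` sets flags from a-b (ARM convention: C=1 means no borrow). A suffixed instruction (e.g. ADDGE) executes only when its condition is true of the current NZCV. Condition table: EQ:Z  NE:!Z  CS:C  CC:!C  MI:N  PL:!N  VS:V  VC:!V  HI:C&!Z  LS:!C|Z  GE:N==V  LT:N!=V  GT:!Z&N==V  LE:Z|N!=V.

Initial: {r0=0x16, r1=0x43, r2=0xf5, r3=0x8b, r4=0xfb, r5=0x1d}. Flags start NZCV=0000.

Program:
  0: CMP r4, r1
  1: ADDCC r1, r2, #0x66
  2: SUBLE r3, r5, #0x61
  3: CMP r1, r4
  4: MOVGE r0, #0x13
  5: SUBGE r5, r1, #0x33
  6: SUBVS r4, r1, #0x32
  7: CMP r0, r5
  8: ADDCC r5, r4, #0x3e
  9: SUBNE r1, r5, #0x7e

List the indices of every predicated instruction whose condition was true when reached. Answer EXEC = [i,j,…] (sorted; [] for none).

EXEC = [2,4,5,9]

0: ✓ CMP  NZCV=1010
1: · ADDCC
2: ✓ SUBLE  r3←0xbc
3: ✓ CMP  NZCV=0000
4: ✓ MOVGE  r0←0x13
5: ✓ SUBGE  r5←0x10
6: · SUBVS
7: ✓ CMP  NZCV=0010
8: · ADDCC
9: ✓ SUBNE  r1←0x92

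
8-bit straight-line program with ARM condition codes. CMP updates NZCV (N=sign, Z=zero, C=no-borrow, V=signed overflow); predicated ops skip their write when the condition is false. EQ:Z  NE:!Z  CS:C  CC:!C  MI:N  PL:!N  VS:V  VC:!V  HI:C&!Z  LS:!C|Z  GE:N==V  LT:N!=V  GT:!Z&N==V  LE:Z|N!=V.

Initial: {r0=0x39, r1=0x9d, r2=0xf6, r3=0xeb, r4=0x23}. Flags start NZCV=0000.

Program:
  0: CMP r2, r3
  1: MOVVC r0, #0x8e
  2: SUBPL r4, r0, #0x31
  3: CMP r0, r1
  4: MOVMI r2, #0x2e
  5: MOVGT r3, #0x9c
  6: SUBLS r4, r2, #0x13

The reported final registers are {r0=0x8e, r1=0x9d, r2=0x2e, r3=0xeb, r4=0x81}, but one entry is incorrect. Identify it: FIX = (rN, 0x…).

FIX = (r4, 0x1b)

[0] flags=0010 → (cmp)
[1] flags=0010 VC?T → r0=0x8e
[2] flags=0010 PL?T → r4=0x5d
[3] flags=1000 → (cmp)
[4] flags=1000 MI?T → r2=0x2e
[5] flags=1000 GT?F → skip
[6] flags=1000 LS?T → r4=0x1b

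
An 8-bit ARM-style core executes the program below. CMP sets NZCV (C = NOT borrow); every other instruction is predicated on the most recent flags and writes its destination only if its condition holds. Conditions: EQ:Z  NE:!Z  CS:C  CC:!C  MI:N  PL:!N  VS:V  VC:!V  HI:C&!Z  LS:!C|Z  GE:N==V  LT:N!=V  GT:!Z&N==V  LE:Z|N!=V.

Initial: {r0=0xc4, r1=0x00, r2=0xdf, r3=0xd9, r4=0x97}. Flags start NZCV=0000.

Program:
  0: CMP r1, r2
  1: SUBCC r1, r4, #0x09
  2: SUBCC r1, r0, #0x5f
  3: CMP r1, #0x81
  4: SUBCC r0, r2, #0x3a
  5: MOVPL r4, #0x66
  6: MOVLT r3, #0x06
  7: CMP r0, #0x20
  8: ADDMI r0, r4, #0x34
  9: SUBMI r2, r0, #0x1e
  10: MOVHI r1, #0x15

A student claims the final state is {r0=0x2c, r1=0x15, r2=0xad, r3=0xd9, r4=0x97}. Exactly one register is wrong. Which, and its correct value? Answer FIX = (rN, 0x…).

FIX = (r0, 0xcb)

0: ✓ CMP  NZCV=0000
1: ✓ SUBCC  r1←0x8e
2: ✓ SUBCC  r1←0x65
3: ✓ CMP  NZCV=1001
4: ✓ SUBCC  r0←0xa5
5: · MOVPL
6: · MOVLT
7: ✓ CMP  NZCV=1010
8: ✓ ADDMI  r0←0xcb
9: ✓ SUBMI  r2←0xad
10: ✓ MOVHI  r1←0x15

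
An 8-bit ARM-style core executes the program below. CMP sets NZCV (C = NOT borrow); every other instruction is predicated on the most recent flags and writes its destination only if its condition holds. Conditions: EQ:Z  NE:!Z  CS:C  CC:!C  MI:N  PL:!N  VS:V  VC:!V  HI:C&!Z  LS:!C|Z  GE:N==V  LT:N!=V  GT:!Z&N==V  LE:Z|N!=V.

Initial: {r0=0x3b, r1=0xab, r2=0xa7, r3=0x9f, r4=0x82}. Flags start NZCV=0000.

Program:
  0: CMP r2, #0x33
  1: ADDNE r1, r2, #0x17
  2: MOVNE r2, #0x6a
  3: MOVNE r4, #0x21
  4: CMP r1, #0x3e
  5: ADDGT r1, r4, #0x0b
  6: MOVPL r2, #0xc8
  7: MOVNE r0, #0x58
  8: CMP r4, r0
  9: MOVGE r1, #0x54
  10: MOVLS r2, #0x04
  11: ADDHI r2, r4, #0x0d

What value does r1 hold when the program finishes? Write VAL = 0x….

VAL = 0xbe

0: ✓ CMP  NZCV=0011
1: ✓ ADDNE  r1←0xbe
2: ✓ MOVNE  r2←0x6a
3: ✓ MOVNE  r4←0x21
4: ✓ CMP  NZCV=1010
5: · ADDGT
6: · MOVPL
7: ✓ MOVNE  r0←0x58
8: ✓ CMP  NZCV=1000
9: · MOVGE
10: ✓ MOVLS  r2←0x04
11: · ADDHI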